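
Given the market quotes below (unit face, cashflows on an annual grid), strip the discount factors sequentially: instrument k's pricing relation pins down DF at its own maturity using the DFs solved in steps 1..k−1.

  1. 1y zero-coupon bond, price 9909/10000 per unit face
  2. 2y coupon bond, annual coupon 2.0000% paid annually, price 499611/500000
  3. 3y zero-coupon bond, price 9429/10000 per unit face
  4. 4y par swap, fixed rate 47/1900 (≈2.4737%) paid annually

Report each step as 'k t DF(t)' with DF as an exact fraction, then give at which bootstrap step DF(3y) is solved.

step 1 [1y] zero: DF = P = 9909/10000 ≈ 0.990900
step 2 [2y] bond c/1=1/50: DF=(499611/500000 − 1/50·(0.990900))/(1+1/50) = 4801/5000 ≈ 0.960200
step 3 [3y] zero: DF = P = 9429/10000 ≈ 0.942900
step 4 [4y] swap r/1=47/1900: DF=(1 − 47/1900·(0.990900+0.960200+0.942900))/(1+47/1900) = 453/500 ≈ 0.906000

1 1 9909/10000
2 2 4801/5000
3 3 9429/10000
4 4 453/500
DF(3y) is solved at step 3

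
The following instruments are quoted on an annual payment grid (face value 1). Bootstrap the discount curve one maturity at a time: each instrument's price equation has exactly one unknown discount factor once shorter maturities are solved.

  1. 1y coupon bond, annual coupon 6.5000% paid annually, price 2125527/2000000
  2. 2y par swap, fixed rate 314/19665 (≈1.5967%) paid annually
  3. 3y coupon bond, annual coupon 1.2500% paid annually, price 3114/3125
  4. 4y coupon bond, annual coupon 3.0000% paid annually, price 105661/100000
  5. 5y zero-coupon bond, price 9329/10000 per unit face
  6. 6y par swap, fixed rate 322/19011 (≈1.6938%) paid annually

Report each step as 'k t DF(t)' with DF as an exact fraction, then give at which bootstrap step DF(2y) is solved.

1 1 9979/10000
2 2 4843/5000
3 3 9599/10000
4 4 4703/5000
5 5 9329/10000
6 6 4517/5000
DF(2y) is solved at step 2

step 1 [1y] bond c/1=13/200: DF=(2125527/2000000 − 13/200·(0))/(1+13/200) = 9979/10000 ≈ 0.997900
step 2 [2y] swap r/1=314/19665: DF=(1 − 314/19665·(0.997900))/(1+314/19665) = 4843/5000 ≈ 0.968600
step 3 [3y] bond c/1=1/80: DF=(3114/3125 − 1/80·(0.997900+0.968600))/(1+1/80) = 9599/10000 ≈ 0.959900
step 4 [4y] bond c/1=3/100: DF=(105661/100000 − 3/100·(0.997900+0.968600+0.959900))/(1+3/100) = 4703/5000 ≈ 0.940600
step 5 [5y] zero: DF = P = 9329/10000 ≈ 0.932900
step 6 [6y] swap r/1=322/19011: DF=(1 − 322/19011·(0.997900+0.968600+0.959900+0.940600+0.932900))/(1+322/19011) = 4517/5000 ≈ 0.903400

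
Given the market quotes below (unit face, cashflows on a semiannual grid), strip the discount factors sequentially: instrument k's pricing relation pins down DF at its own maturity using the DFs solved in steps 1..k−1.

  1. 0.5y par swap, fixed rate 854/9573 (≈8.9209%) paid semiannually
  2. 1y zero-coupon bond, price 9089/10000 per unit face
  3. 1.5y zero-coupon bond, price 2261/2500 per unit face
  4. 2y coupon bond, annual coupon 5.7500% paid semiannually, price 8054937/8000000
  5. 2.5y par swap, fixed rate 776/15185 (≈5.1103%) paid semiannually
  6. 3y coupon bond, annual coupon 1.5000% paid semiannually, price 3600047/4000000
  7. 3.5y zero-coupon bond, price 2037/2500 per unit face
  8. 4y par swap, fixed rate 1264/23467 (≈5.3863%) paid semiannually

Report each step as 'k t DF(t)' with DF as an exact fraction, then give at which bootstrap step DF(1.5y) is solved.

step 1 [0.5y] swap r/2=427/9573: DF=(1 − 427/9573·(0))/(1+427/9573) = 9573/10000 ≈ 0.957300
step 2 [1y] zero: DF = P = 9089/10000 ≈ 0.908900
step 3 [1.5y] zero: DF = P = 2261/2500 ≈ 0.904400
step 4 [2y] bond c/2=23/800: DF=(8054937/8000000 − 23/800·(0.957300+0.908900+0.904400))/(1+23/800) = 9013/10000 ≈ 0.901300
step 5 [2.5y] swap r/2=388/15185: DF=(1 − 388/15185·(0.957300+0.908900+0.904400+0.901300))/(1+388/15185) = 2209/2500 ≈ 0.883600
step 6 [3y] bond c/2=3/400: DF=(3600047/4000000 − 3/400·(0.957300+0.908900+0.904400+0.901300+0.883600))/(1+3/400) = 4297/5000 ≈ 0.859400
step 7 [3.5y] zero: DF = P = 2037/2500 ≈ 0.814800
step 8 [4y] swap r/2=632/23467: DF=(1 − 632/23467·(0.957300+0.908900+0.904400+0.901300+0.883600+0.859400+0.814800))/(1+632/23467) = 1013/1250 ≈ 0.810400

1 1/2 9573/10000
2 1 9089/10000
3 3/2 2261/2500
4 2 9013/10000
5 5/2 2209/2500
6 3 4297/5000
7 7/2 2037/2500
8 4 1013/1250
DF(1.5y) is solved at step 3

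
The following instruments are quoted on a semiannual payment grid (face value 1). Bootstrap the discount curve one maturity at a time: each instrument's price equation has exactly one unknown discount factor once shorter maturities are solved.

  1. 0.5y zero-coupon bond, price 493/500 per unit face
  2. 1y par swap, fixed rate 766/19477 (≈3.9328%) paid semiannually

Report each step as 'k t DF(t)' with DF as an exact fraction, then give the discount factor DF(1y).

step 1 [0.5y] zero: DF = P = 493/500 ≈ 0.986000
step 2 [1y] swap r/2=383/19477: DF=(1 − 383/19477·(0.986000))/(1+383/19477) = 9617/10000 ≈ 0.961700

1 1/2 493/500
2 1 9617/10000
DF(1y) = 9617/10000 ≈ 0.961700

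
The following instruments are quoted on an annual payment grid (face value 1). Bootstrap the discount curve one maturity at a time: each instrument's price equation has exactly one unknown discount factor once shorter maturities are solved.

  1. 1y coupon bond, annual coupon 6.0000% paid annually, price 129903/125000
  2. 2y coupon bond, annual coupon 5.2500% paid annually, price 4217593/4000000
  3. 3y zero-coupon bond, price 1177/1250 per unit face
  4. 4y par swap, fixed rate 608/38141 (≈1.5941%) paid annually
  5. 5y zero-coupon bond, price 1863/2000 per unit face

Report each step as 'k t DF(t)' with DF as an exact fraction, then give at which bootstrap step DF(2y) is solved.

step 1 [1y] bond c/1=3/50: DF=(129903/125000 − 3/50·(0))/(1+3/50) = 2451/2500 ≈ 0.980400
step 2 [2y] bond c/1=21/400: DF=(4217593/4000000 − 21/400·(0.980400))/(1+21/400) = 9529/10000 ≈ 0.952900
step 3 [3y] zero: DF = P = 1177/1250 ≈ 0.941600
step 4 [4y] swap r/1=608/38141: DF=(1 − 608/38141·(0.980400+0.952900+0.941600))/(1+608/38141) = 587/625 ≈ 0.939200
step 5 [5y] zero: DF = P = 1863/2000 ≈ 0.931500

1 1 2451/2500
2 2 9529/10000
3 3 1177/1250
4 4 587/625
5 5 1863/2000
DF(2y) is solved at step 2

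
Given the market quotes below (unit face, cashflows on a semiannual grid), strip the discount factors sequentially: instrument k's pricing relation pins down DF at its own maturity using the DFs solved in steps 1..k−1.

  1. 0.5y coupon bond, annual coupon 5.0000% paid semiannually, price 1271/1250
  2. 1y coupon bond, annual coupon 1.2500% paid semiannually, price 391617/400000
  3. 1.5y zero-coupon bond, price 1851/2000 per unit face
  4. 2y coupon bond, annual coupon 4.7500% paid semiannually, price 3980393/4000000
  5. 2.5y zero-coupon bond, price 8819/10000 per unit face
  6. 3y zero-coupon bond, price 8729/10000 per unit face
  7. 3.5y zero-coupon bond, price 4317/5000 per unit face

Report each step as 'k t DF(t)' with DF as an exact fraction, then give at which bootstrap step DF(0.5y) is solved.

1 1/2 124/125
2 1 2417/2500
3 3/2 1851/2000
4 2 9051/10000
5 5/2 8819/10000
6 3 8729/10000
7 7/2 4317/5000
DF(0.5y) is solved at step 1

step 1 [0.5y] bond c/2=1/40: DF=(1271/1250 − 1/40·(0))/(1+1/40) = 124/125 ≈ 0.992000
step 2 [1y] bond c/2=1/160: DF=(391617/400000 − 1/160·(0.992000))/(1+1/160) = 2417/2500 ≈ 0.966800
step 3 [1.5y] zero: DF = P = 1851/2000 ≈ 0.925500
step 4 [2y] bond c/2=19/800: DF=(3980393/4000000 − 19/800·(0.992000+0.966800+0.925500))/(1+19/800) = 9051/10000 ≈ 0.905100
step 5 [2.5y] zero: DF = P = 8819/10000 ≈ 0.881900
step 6 [3y] zero: DF = P = 8729/10000 ≈ 0.872900
step 7 [3.5y] zero: DF = P = 4317/5000 ≈ 0.863400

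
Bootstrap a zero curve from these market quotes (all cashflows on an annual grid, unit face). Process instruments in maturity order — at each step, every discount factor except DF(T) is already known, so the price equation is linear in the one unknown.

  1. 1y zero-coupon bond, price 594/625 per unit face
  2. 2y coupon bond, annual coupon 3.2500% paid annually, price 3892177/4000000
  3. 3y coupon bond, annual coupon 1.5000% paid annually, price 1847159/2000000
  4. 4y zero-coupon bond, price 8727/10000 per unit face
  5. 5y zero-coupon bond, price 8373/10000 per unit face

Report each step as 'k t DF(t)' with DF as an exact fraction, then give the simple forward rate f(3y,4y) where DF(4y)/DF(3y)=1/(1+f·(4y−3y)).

1 1 594/625
2 2 73/80
3 3 1103/1250
4 4 8727/10000
5 5 8373/10000
f(3y,4y) = ((1103/1250)/(8727/10000) − 1)/(1) = 97/8727 ≈ 1.1115%

step 1 [1y] zero: DF = P = 594/625 ≈ 0.950400
step 2 [2y] bond c/1=13/400: DF=(3892177/4000000 − 13/400·(0.950400))/(1+13/400) = 73/80 ≈ 0.912500
step 3 [3y] bond c/1=3/200: DF=(1847159/2000000 − 3/200·(0.950400+0.912500))/(1+3/200) = 1103/1250 ≈ 0.882400
step 4 [4y] zero: DF = P = 8727/10000 ≈ 0.872700
step 5 [5y] zero: DF = P = 8373/10000 ≈ 0.837300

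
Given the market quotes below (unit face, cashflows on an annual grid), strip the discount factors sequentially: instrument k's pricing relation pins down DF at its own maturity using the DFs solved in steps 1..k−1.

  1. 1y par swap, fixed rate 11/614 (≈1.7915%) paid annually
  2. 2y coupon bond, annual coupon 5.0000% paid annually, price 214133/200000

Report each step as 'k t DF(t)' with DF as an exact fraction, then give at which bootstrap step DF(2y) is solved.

step 1 [1y] swap r/1=11/614: DF=(1 − 11/614·(0))/(1+11/614) = 614/625 ≈ 0.982400
step 2 [2y] bond c/1=1/20: DF=(214133/200000 − 1/20·(0.982400))/(1+1/20) = 9729/10000 ≈ 0.972900

1 1 614/625
2 2 9729/10000
DF(2y) is solved at step 2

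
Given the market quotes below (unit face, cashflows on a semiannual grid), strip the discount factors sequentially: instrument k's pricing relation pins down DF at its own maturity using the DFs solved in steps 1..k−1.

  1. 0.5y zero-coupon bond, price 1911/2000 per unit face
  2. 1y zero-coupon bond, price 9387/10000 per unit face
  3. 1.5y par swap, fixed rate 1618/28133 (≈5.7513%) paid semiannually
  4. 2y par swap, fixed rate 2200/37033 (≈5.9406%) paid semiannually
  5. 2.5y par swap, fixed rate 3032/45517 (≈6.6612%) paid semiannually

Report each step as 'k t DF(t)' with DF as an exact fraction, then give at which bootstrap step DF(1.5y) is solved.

1 1/2 1911/2000
2 1 9387/10000
3 3/2 9191/10000
4 2 89/100
5 5/2 2121/2500
DF(1.5y) is solved at step 3

step 1 [0.5y] zero: DF = P = 1911/2000 ≈ 0.955500
step 2 [1y] zero: DF = P = 9387/10000 ≈ 0.938700
step 3 [1.5y] swap r/2=809/28133: DF=(1 − 809/28133·(0.955500+0.938700))/(1+809/28133) = 9191/10000 ≈ 0.919100
step 4 [2y] swap r/2=1100/37033: DF=(1 − 1100/37033·(0.955500+0.938700+0.919100))/(1+1100/37033) = 89/100 ≈ 0.890000
step 5 [2.5y] swap r/2=1516/45517: DF=(1 − 1516/45517·(0.955500+0.938700+0.919100+0.890000))/(1+1516/45517) = 2121/2500 ≈ 0.848400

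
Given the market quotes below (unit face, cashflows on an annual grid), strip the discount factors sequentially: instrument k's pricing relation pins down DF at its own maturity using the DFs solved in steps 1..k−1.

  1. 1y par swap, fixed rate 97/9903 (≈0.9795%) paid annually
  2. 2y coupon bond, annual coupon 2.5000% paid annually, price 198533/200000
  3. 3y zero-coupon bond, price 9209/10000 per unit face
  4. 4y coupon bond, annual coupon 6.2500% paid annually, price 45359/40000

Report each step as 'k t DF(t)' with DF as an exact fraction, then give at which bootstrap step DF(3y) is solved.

step 1 [1y] swap r/1=97/9903: DF=(1 − 97/9903·(0))/(1+97/9903) = 9903/10000 ≈ 0.990300
step 2 [2y] bond c/1=1/40: DF=(198533/200000 − 1/40·(0.990300))/(1+1/40) = 9443/10000 ≈ 0.944300
step 3 [3y] zero: DF = P = 9209/10000 ≈ 0.920900
step 4 [4y] bond c/1=1/16: DF=(45359/40000 − 1/16·(0.990300+0.944300+0.920900))/(1+1/16) = 8993/10000 ≈ 0.899300

1 1 9903/10000
2 2 9443/10000
3 3 9209/10000
4 4 8993/10000
DF(3y) is solved at step 3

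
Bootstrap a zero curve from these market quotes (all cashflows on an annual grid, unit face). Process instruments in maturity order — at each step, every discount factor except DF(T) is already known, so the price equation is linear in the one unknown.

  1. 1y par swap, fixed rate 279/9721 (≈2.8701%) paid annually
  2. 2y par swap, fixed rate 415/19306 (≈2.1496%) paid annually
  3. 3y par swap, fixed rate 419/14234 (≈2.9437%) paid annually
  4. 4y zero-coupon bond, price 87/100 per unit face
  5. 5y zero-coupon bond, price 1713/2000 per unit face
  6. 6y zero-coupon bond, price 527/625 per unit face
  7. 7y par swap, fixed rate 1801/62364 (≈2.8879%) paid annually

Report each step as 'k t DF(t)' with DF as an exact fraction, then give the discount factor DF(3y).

1 1 9721/10000
2 2 1917/2000
3 3 4581/5000
4 4 87/100
5 5 1713/2000
6 6 527/625
7 7 8199/10000
DF(3y) = 4581/5000 ≈ 0.916200

step 1 [1y] swap r/1=279/9721: DF=(1 − 279/9721·(0))/(1+279/9721) = 9721/10000 ≈ 0.972100
step 2 [2y] swap r/1=415/19306: DF=(1 − 415/19306·(0.972100))/(1+415/19306) = 1917/2000 ≈ 0.958500
step 3 [3y] swap r/1=419/14234: DF=(1 − 419/14234·(0.972100+0.958500))/(1+419/14234) = 4581/5000 ≈ 0.916200
step 4 [4y] zero: DF = P = 87/100 ≈ 0.870000
step 5 [5y] zero: DF = P = 1713/2000 ≈ 0.856500
step 6 [6y] zero: DF = P = 527/625 ≈ 0.843200
step 7 [7y] swap r/1=1801/62364: DF=(1 − 1801/62364·(0.972100+0.958500+0.916200+0.870000+0.856500+0.843200))/(1+1801/62364) = 8199/10000 ≈ 0.819900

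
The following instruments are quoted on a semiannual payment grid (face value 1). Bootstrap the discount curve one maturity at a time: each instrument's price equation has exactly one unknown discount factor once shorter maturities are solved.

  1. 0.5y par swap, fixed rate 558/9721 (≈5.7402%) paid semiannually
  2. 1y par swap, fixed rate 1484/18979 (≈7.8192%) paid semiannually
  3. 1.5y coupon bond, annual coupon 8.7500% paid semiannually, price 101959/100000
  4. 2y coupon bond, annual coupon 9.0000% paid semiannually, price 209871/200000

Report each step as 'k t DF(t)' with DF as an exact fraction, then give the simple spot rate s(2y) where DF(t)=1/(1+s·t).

1 1/2 9721/10000
2 1 4629/5000
3 3/2 8973/10000
4 2 4419/5000
s(2y) = (1/(4419/5000) − 1)/(2) = 581/8838 ≈ 6.5739%

step 1 [0.5y] swap r/2=279/9721: DF=(1 − 279/9721·(0))/(1+279/9721) = 9721/10000 ≈ 0.972100
step 2 [1y] swap r/2=742/18979: DF=(1 − 742/18979·(0.972100))/(1+742/18979) = 4629/5000 ≈ 0.925800
step 3 [1.5y] bond c/2=7/160: DF=(101959/100000 − 7/160·(0.972100+0.925800))/(1+7/160) = 8973/10000 ≈ 0.897300
step 4 [2y] bond c/2=9/200: DF=(209871/200000 − 9/200·(0.972100+0.925800+0.897300))/(1+9/200) = 4419/5000 ≈ 0.883800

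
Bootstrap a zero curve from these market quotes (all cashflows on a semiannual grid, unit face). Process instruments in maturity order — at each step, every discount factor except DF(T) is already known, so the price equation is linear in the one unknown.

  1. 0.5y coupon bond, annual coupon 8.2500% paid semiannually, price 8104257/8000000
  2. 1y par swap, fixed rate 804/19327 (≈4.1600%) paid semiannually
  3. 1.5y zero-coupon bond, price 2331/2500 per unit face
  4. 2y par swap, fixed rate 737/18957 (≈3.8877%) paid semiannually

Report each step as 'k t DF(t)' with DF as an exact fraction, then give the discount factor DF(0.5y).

1 1/2 9729/10000
2 1 4799/5000
3 3/2 2331/2500
4 2 9263/10000
DF(0.5y) = 9729/10000 ≈ 0.972900

step 1 [0.5y] bond c/2=33/800: DF=(8104257/8000000 − 33/800·(0))/(1+33/800) = 9729/10000 ≈ 0.972900
step 2 [1y] swap r/2=402/19327: DF=(1 − 402/19327·(0.972900))/(1+402/19327) = 4799/5000 ≈ 0.959800
step 3 [1.5y] zero: DF = P = 2331/2500 ≈ 0.932400
step 4 [2y] swap r/2=737/37914: DF=(1 − 737/37914·(0.972900+0.959800+0.932400))/(1+737/37914) = 9263/10000 ≈ 0.926300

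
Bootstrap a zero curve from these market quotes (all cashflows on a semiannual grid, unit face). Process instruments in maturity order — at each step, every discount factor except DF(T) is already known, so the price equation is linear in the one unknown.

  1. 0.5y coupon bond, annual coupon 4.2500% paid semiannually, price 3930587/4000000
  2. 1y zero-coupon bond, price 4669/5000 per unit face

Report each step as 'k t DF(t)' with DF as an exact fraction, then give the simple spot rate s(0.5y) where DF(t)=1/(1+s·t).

1 1/2 4811/5000
2 1 4669/5000
s(0.5y) = (1/(4811/5000) − 1)/(1/2) = 378/4811 ≈ 7.8570%

step 1 [0.5y] bond c/2=17/800: DF=(3930587/4000000 − 17/800·(0))/(1+17/800) = 4811/5000 ≈ 0.962200
step 2 [1y] zero: DF = P = 4669/5000 ≈ 0.933800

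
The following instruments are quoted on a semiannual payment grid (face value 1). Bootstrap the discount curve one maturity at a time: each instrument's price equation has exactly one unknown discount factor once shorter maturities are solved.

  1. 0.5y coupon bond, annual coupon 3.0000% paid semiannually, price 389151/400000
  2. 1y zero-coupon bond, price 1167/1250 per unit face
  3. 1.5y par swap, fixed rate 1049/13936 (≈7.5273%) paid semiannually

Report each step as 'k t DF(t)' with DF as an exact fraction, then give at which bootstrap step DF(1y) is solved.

step 1 [0.5y] bond c/2=3/200: DF=(389151/400000 − 3/200·(0))/(1+3/200) = 1917/2000 ≈ 0.958500
step 2 [1y] zero: DF = P = 1167/1250 ≈ 0.933600
step 3 [1.5y] swap r/2=1049/27872: DF=(1 − 1049/27872·(0.958500+0.933600))/(1+1049/27872) = 8951/10000 ≈ 0.895100

1 1/2 1917/2000
2 1 1167/1250
3 3/2 8951/10000
DF(1y) is solved at step 2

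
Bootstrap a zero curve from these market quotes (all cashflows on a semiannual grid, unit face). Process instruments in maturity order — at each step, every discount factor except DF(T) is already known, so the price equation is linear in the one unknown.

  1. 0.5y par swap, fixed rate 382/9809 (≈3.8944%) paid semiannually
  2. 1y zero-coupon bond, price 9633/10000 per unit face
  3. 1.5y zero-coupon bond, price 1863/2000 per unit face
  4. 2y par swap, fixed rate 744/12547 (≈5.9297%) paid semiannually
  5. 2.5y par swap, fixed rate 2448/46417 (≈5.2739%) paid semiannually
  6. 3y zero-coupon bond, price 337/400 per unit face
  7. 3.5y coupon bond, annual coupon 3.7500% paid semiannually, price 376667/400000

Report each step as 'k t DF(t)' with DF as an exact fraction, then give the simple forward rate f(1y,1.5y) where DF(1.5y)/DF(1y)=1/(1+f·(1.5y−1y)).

1 1/2 9809/10000
2 1 9633/10000
3 3/2 1863/2000
4 2 2221/2500
5 5/2 1097/1250
6 3 337/400
7 7/2 4117/5000
f(1y,1.5y) = ((9633/10000)/(1863/2000) − 1)/(1/2) = 212/3105 ≈ 6.8277%

step 1 [0.5y] swap r/2=191/9809: DF=(1 − 191/9809·(0))/(1+191/9809) = 9809/10000 ≈ 0.980900
step 2 [1y] zero: DF = P = 9633/10000 ≈ 0.963300
step 3 [1.5y] zero: DF = P = 1863/2000 ≈ 0.931500
step 4 [2y] swap r/2=372/12547: DF=(1 − 372/12547·(0.980900+0.963300+0.931500))/(1+372/12547) = 2221/2500 ≈ 0.888400
step 5 [2.5y] swap r/2=1224/46417: DF=(1 − 1224/46417·(0.980900+0.963300+0.931500+0.888400))/(1+1224/46417) = 1097/1250 ≈ 0.877600
step 6 [3y] zero: DF = P = 337/400 ≈ 0.842500
step 7 [3.5y] bond c/2=3/160: DF=(376667/400000 − 3/160·(0.980900+0.963300+0.931500+0.888400+0.877600+0.842500))/(1+3/160) = 4117/5000 ≈ 0.823400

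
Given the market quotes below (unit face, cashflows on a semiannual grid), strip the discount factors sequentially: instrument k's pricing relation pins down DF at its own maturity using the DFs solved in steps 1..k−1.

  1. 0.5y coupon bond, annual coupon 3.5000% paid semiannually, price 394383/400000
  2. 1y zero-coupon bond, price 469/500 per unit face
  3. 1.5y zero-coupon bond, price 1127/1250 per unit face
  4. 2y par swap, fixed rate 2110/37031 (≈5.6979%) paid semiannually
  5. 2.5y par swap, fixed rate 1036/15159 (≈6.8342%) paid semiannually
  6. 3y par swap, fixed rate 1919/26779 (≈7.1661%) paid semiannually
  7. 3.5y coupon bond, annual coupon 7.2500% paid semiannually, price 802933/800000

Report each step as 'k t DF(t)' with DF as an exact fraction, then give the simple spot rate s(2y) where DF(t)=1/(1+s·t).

step 1 [0.5y] bond c/2=7/400: DF=(394383/400000 − 7/400·(0))/(1+7/400) = 969/1000 ≈ 0.969000
step 2 [1y] zero: DF = P = 469/500 ≈ 0.938000
step 3 [1.5y] zero: DF = P = 1127/1250 ≈ 0.901600
step 4 [2y] swap r/2=1055/37031: DF=(1 − 1055/37031·(0.969000+0.938000+0.901600))/(1+1055/37031) = 1789/2000 ≈ 0.894500
step 5 [2.5y] swap r/2=518/15159: DF=(1 − 518/15159·(0.969000+0.938000+0.901600+0.894500))/(1+518/15159) = 4223/5000 ≈ 0.844600
step 6 [3y] swap r/2=1919/53558: DF=(1 − 1919/53558·(0.969000+0.938000+0.901600+0.894500+0.844600))/(1+1919/53558) = 8081/10000 ≈ 0.808100
step 7 [3.5y] bond c/2=29/800: DF=(802933/800000 − 29/800·(0.969000+0.938000+0.901600+0.894500+0.844600+0.808100))/(1+29/800) = 1953/2500 ≈ 0.781200

1 1/2 969/1000
2 1 469/500
3 3/2 1127/1250
4 2 1789/2000
5 5/2 4223/5000
6 3 8081/10000
7 7/2 1953/2500
s(2y) = (1/(1789/2000) − 1)/(2) = 211/3578 ≈ 5.8971%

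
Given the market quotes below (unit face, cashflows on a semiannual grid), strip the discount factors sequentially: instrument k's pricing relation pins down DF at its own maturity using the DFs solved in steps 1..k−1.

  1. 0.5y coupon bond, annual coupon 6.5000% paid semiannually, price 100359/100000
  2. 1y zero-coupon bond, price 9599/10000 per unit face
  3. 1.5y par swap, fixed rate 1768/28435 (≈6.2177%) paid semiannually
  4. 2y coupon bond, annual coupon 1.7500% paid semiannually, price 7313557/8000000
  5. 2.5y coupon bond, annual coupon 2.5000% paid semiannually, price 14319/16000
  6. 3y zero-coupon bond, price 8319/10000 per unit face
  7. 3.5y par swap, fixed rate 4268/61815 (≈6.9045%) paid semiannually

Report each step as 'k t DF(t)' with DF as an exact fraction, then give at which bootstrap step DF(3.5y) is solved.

1 1/2 243/250
2 1 9599/10000
3 3/2 2279/2500
4 2 551/625
5 5/2 8379/10000
6 3 8319/10000
7 7/2 3933/5000
DF(3.5y) is solved at step 7

step 1 [0.5y] bond c/2=13/400: DF=(100359/100000 − 13/400·(0))/(1+13/400) = 243/250 ≈ 0.972000
step 2 [1y] zero: DF = P = 9599/10000 ≈ 0.959900
step 3 [1.5y] swap r/2=884/28435: DF=(1 − 884/28435·(0.972000+0.959900))/(1+884/28435) = 2279/2500 ≈ 0.911600
step 4 [2y] bond c/2=7/800: DF=(7313557/8000000 − 7/800·(0.972000+0.959900+0.911600))/(1+7/800) = 551/625 ≈ 0.881600
step 5 [2.5y] bond c/2=1/80: DF=(14319/16000 − 1/80·(0.972000+0.959900+0.911600+0.881600))/(1+1/80) = 8379/10000 ≈ 0.837900
step 6 [3y] zero: DF = P = 8319/10000 ≈ 0.831900
step 7 [3.5y] swap r/2=2134/61815: DF=(1 − 2134/61815·(0.972000+0.959900+0.911600+0.881600+0.837900+0.831900))/(1+2134/61815) = 3933/5000 ≈ 0.786600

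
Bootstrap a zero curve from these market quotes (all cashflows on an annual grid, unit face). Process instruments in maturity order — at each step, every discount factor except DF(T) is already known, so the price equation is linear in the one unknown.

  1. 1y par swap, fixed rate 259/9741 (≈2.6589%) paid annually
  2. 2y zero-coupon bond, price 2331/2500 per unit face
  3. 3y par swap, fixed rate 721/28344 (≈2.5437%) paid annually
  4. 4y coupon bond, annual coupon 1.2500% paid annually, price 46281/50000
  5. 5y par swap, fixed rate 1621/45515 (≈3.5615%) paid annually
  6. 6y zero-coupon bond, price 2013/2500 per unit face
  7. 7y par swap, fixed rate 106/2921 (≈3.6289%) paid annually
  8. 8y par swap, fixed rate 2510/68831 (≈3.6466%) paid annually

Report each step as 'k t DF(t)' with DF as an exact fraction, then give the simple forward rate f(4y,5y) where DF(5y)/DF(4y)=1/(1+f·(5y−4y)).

step 1 [1y] swap r/1=259/9741: DF=(1 − 259/9741·(0))/(1+259/9741) = 9741/10000 ≈ 0.974100
step 2 [2y] zero: DF = P = 2331/2500 ≈ 0.932400
step 3 [3y] swap r/1=721/28344: DF=(1 − 721/28344·(0.974100+0.932400))/(1+721/28344) = 9279/10000 ≈ 0.927900
step 4 [4y] bond c/1=1/80: DF=(46281/50000 − 1/80·(0.974100+0.932400+0.927900))/(1+1/80) = 1099/1250 ≈ 0.879200
step 5 [5y] swap r/1=1621/45515: DF=(1 − 1621/45515·(0.974100+0.932400+0.927900+0.879200))/(1+1621/45515) = 8379/10000 ≈ 0.837900
step 6 [6y] zero: DF = P = 2013/2500 ≈ 0.805200
step 7 [7y] swap r/1=106/2921: DF=(1 − 106/2921·(0.974100+0.932400+0.927900+0.879200+0.837900+0.805200))/(1+106/2921) = 3887/5000 ≈ 0.777400
step 8 [8y] swap r/1=2510/68831: DF=(1 − 2510/68831·(0.974100+0.932400+0.927900+0.879200+0.837900+0.805200+0.777400))/(1+2510/68831) = 749/1000 ≈ 0.749000

1 1 9741/10000
2 2 2331/2500
3 3 9279/10000
4 4 1099/1250
5 5 8379/10000
6 6 2013/2500
7 7 3887/5000
8 8 749/1000
f(4y,5y) = ((1099/1250)/(8379/10000) − 1)/(1) = 59/1197 ≈ 4.9290%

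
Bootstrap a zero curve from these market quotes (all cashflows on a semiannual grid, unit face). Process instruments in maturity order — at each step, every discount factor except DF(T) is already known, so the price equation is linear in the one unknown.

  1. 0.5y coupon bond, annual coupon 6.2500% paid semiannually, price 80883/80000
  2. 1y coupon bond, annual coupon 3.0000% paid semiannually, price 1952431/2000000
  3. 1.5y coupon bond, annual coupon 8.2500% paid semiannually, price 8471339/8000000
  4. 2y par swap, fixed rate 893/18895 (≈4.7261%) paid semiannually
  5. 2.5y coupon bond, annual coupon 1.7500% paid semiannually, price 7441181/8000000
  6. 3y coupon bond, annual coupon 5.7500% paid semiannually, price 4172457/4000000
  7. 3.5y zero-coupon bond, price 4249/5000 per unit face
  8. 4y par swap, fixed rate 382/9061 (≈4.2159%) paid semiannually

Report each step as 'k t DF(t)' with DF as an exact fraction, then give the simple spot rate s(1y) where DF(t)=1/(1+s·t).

1 1/2 2451/2500
2 1 9473/10000
3 3/2 4703/5000
4 2 9107/10000
5 5/2 8893/10000
6 3 1767/2000
7 7/2 4249/5000
8 4 1059/1250
s(1y) = (1/(9473/10000) − 1)/(1) = 527/9473 ≈ 5.5632%

step 1 [0.5y] bond c/2=1/32: DF=(80883/80000 − 1/32·(0))/(1+1/32) = 2451/2500 ≈ 0.980400
step 2 [1y] bond c/2=3/200: DF=(1952431/2000000 − 3/200·(0.980400))/(1+3/200) = 9473/10000 ≈ 0.947300
step 3 [1.5y] bond c/2=33/800: DF=(8471339/8000000 − 33/800·(0.980400+0.947300))/(1+33/800) = 4703/5000 ≈ 0.940600
step 4 [2y] swap r/2=893/37790: DF=(1 − 893/37790·(0.980400+0.947300+0.940600))/(1+893/37790) = 9107/10000 ≈ 0.910700
step 5 [2.5y] bond c/2=7/800: DF=(7441181/8000000 − 7/800·(0.980400+0.947300+0.940600+0.910700))/(1+7/800) = 8893/10000 ≈ 0.889300
step 6 [3y] bond c/2=23/800: DF=(4172457/4000000 − 23/800·(0.980400+0.947300+0.940600+0.910700+0.889300))/(1+23/800) = 1767/2000 ≈ 0.883500
step 7 [3.5y] zero: DF = P = 4249/5000 ≈ 0.849800
step 8 [4y] swap r/2=191/9061: DF=(1 − 191/9061·(0.980400+0.947300+0.940600+0.910700+0.889300+0.883500+0.849800))/(1+191/9061) = 1059/1250 ≈ 0.847200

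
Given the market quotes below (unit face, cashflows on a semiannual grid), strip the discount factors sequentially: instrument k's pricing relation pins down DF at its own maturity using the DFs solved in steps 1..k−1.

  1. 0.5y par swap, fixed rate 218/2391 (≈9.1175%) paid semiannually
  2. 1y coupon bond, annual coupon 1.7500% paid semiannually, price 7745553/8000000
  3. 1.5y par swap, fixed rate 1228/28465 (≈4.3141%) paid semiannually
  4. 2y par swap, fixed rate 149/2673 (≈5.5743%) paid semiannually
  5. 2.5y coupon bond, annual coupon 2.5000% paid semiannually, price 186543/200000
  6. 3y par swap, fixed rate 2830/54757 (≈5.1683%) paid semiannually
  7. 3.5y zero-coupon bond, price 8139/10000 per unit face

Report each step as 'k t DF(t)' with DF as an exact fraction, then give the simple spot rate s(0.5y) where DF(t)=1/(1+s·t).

1 1/2 2391/2500
2 1 1903/2000
3 3/2 4693/5000
4 2 8957/10000
5 5/2 7/8
6 3 1717/2000
7 7/2 8139/10000
s(0.5y) = (1/(2391/2500) − 1)/(1/2) = 218/2391 ≈ 9.1175%

step 1 [0.5y] swap r/2=109/2391: DF=(1 − 109/2391·(0))/(1+109/2391) = 2391/2500 ≈ 0.956400
step 2 [1y] bond c/2=7/800: DF=(7745553/8000000 − 7/800·(0.956400))/(1+7/800) = 1903/2000 ≈ 0.951500
step 3 [1.5y] swap r/2=614/28465: DF=(1 − 614/28465·(0.956400+0.951500))/(1+614/28465) = 4693/5000 ≈ 0.938600
step 4 [2y] swap r/2=149/5346: DF=(1 − 149/5346·(0.956400+0.951500+0.938600))/(1+149/5346) = 8957/10000 ≈ 0.895700
step 5 [2.5y] bond c/2=1/80: DF=(186543/200000 − 1/80·(0.956400+0.951500+0.938600+0.895700))/(1+1/80) = 7/8 ≈ 0.875000
step 6 [3y] swap r/2=1415/54757: DF=(1 − 1415/54757·(0.956400+0.951500+0.938600+0.895700+0.875000))/(1+1415/54757) = 1717/2000 ≈ 0.858500
step 7 [3.5y] zero: DF = P = 8139/10000 ≈ 0.813900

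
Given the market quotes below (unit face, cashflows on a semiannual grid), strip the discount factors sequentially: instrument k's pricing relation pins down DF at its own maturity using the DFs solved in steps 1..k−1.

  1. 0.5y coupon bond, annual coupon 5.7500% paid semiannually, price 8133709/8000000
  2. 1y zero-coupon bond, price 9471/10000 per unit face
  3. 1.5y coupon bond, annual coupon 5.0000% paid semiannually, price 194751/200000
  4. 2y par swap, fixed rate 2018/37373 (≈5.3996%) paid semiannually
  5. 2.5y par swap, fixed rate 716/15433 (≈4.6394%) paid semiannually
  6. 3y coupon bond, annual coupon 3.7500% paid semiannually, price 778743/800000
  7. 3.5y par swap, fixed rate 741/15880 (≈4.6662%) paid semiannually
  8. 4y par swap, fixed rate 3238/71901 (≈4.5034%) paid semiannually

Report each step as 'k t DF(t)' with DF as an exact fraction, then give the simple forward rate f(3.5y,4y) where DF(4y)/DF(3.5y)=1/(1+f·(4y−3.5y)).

1 1/2 9883/10000
2 1 9471/10000
3 3/2 2257/2500
4 2 8991/10000
5 5/2 4463/5000
6 3 8703/10000
7 7/2 4259/5000
8 4 8381/10000
f(3.5y,4y) = ((4259/5000)/(8381/10000) − 1)/(1/2) = 274/8381 ≈ 3.2693%

step 1 [0.5y] bond c/2=23/800: DF=(8133709/8000000 − 23/800·(0))/(1+23/800) = 9883/10000 ≈ 0.988300
step 2 [1y] zero: DF = P = 9471/10000 ≈ 0.947100
step 3 [1.5y] bond c/2=1/40: DF=(194751/200000 − 1/40·(0.988300+0.947100))/(1+1/40) = 2257/2500 ≈ 0.902800
step 4 [2y] swap r/2=1009/37373: DF=(1 − 1009/37373·(0.988300+0.947100+0.902800))/(1+1009/37373) = 8991/10000 ≈ 0.899100
step 5 [2.5y] swap r/2=358/15433: DF=(1 − 358/15433·(0.988300+0.947100+0.902800+0.899100))/(1+358/15433) = 4463/5000 ≈ 0.892600
step 6 [3y] bond c/2=3/160: DF=(778743/800000 − 3/160·(0.988300+0.947100+0.902800+0.899100+0.892600))/(1+3/160) = 8703/10000 ≈ 0.870300
step 7 [3.5y] swap r/2=741/31760: DF=(1 − 741/31760·(0.988300+0.947100+0.902800+0.899100+0.892600+0.870300))/(1+741/31760) = 4259/5000 ≈ 0.851800
step 8 [4y] swap r/2=1619/71901: DF=(1 − 1619/71901·(0.988300+0.947100+0.902800+0.899100+0.892600+0.870300+0.851800))/(1+1619/71901) = 8381/10000 ≈ 0.838100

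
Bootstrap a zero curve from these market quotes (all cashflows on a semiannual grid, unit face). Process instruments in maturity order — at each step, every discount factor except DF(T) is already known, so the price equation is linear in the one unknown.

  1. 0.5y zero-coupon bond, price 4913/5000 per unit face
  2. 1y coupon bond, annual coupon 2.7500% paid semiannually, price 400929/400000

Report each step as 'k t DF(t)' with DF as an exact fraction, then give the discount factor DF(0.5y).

step 1 [0.5y] zero: DF = P = 4913/5000 ≈ 0.982600
step 2 [1y] bond c/2=11/800: DF=(400929/400000 − 11/800·(0.982600))/(1+11/800) = 4877/5000 ≈ 0.975400

1 1/2 4913/5000
2 1 4877/5000
DF(0.5y) = 4913/5000 ≈ 0.982600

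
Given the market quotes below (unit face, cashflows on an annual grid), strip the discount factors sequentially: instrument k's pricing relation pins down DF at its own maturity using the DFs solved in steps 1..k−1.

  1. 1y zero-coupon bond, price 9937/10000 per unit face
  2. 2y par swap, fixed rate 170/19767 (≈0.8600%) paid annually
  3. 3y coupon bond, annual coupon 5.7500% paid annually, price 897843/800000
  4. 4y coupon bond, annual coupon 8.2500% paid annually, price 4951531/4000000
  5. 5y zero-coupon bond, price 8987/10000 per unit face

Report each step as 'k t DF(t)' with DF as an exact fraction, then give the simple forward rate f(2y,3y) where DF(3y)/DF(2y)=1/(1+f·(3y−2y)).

step 1 [1y] zero: DF = P = 9937/10000 ≈ 0.993700
step 2 [2y] swap r/1=170/19767: DF=(1 − 170/19767·(0.993700))/(1+170/19767) = 983/1000 ≈ 0.983000
step 3 [3y] bond c/1=23/400: DF=(897843/800000 − 23/400·(0.993700+0.983000))/(1+23/400) = 4769/5000 ≈ 0.953800
step 4 [4y] bond c/1=33/400: DF=(4951531/4000000 − 33/400·(0.993700+0.983000+0.953800))/(1+33/400) = 4601/5000 ≈ 0.920200
step 5 [5y] zero: DF = P = 8987/10000 ≈ 0.898700

1 1 9937/10000
2 2 983/1000
3 3 4769/5000
4 4 4601/5000
5 5 8987/10000
f(2y,3y) = ((983/1000)/(4769/5000) − 1)/(1) = 146/4769 ≈ 3.0614%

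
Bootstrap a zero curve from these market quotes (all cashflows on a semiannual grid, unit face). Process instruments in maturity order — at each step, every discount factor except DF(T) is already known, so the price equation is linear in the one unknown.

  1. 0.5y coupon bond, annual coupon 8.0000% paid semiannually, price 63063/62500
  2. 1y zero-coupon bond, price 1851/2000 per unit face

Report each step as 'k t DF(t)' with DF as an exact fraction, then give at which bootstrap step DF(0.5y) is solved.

step 1 [0.5y] bond c/2=1/25: DF=(63063/62500 − 1/25·(0))/(1+1/25) = 4851/5000 ≈ 0.970200
step 2 [1y] zero: DF = P = 1851/2000 ≈ 0.925500

1 1/2 4851/5000
2 1 1851/2000
DF(0.5y) is solved at step 1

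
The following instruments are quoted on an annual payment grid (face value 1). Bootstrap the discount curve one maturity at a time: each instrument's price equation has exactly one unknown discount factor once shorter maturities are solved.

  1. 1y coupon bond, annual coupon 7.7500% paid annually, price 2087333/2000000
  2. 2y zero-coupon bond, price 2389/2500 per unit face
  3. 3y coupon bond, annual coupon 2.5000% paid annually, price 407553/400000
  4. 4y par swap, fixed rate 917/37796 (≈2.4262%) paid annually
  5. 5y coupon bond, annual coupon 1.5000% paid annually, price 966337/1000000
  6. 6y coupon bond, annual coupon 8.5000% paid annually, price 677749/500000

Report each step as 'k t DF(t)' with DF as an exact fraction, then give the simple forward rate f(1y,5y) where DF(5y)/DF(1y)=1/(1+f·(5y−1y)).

1 1 4843/5000
2 2 2389/2500
3 3 9471/10000
4 4 9083/10000
5 5 4481/5000
6 6 883/1000
f(1y,5y) = ((4843/5000)/(4481/5000) − 1)/(4) = 181/8962 ≈ 2.0196%

step 1 [1y] bond c/1=31/400: DF=(2087333/2000000 − 31/400·(0))/(1+31/400) = 4843/5000 ≈ 0.968600
step 2 [2y] zero: DF = P = 2389/2500 ≈ 0.955600
step 3 [3y] bond c/1=1/40: DF=(407553/400000 − 1/40·(0.968600+0.955600))/(1+1/40) = 9471/10000 ≈ 0.947100
step 4 [4y] swap r/1=917/37796: DF=(1 − 917/37796·(0.968600+0.955600+0.947100))/(1+917/37796) = 9083/10000 ≈ 0.908300
step 5 [5y] bond c/1=3/200: DF=(966337/1000000 − 3/200·(0.968600+0.955600+0.947100+0.908300))/(1+3/200) = 4481/5000 ≈ 0.896200
step 6 [6y] bond c/1=17/200: DF=(677749/500000 − 17/200·(0.968600+0.955600+0.947100+0.908300+0.896200))/(1+17/200) = 883/1000 ≈ 0.883000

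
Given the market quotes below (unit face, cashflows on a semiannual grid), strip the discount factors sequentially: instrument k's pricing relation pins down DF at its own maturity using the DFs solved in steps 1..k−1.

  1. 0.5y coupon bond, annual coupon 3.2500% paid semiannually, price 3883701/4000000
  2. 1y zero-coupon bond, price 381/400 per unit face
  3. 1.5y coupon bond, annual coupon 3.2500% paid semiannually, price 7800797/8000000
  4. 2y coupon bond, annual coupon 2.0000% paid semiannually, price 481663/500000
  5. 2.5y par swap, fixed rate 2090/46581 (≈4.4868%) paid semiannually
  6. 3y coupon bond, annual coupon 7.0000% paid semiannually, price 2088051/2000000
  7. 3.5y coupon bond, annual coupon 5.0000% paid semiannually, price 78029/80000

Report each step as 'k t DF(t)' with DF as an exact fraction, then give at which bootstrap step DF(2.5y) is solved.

step 1 [0.5y] bond c/2=13/800: DF=(3883701/4000000 − 13/800·(0))/(1+13/800) = 4777/5000 ≈ 0.955400
step 2 [1y] zero: DF = P = 381/400 ≈ 0.952500
step 3 [1.5y] bond c/2=13/800: DF=(7800797/8000000 − 13/800·(0.955400+0.952500))/(1+13/800) = 929/1000 ≈ 0.929000
step 4 [2y] bond c/2=1/100: DF=(481663/500000 − 1/100·(0.955400+0.952500+0.929000))/(1+1/100) = 9257/10000 ≈ 0.925700
step 5 [2.5y] swap r/2=1045/46581: DF=(1 − 1045/46581·(0.955400+0.952500+0.929000+0.925700))/(1+1045/46581) = 1791/2000 ≈ 0.895500
step 6 [3y] bond c/2=7/200: DF=(2088051/2000000 − 7/200·(0.955400+0.952500+0.929000+0.925700+0.895500))/(1+7/200) = 532/625 ≈ 0.851200
step 7 [3.5y] bond c/2=1/40: DF=(78029/80000 − 1/40·(0.955400+0.952500+0.929000+0.925700+0.895500+0.851200))/(1+1/40) = 2043/2500 ≈ 0.817200

1 1/2 4777/5000
2 1 381/400
3 3/2 929/1000
4 2 9257/10000
5 5/2 1791/2000
6 3 532/625
7 7/2 2043/2500
DF(2.5y) is solved at step 5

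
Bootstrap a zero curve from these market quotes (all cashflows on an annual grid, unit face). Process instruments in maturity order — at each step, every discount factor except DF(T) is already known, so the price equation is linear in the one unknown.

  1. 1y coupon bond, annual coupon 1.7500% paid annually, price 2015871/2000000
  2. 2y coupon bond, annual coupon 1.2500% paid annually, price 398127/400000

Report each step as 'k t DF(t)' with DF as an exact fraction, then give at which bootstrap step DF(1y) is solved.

1 1 4953/5000
2 2 2427/2500
DF(1y) is solved at step 1

step 1 [1y] bond c/1=7/400: DF=(2015871/2000000 − 7/400·(0))/(1+7/400) = 4953/5000 ≈ 0.990600
step 2 [2y] bond c/1=1/80: DF=(398127/400000 − 1/80·(0.990600))/(1+1/80) = 2427/2500 ≈ 0.970800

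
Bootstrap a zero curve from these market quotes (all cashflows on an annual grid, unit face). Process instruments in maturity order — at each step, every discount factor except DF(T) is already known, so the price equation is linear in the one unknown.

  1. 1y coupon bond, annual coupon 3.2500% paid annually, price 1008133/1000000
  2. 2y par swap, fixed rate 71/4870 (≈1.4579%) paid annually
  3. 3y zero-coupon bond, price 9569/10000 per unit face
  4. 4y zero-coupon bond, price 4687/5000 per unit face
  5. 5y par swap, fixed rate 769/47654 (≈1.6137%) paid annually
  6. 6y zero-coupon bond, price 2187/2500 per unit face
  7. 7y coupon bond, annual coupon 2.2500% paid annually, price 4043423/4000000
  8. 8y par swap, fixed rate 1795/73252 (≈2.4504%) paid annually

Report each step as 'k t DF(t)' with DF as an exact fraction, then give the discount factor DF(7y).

1 1 2441/2500
2 2 2429/2500
3 3 9569/10000
4 4 4687/5000
5 5 9231/10000
6 6 2187/2500
7 7 1729/2000
8 8 1641/2000
DF(7y) = 1729/2000 ≈ 0.864500

step 1 [1y] bond c/1=13/400: DF=(1008133/1000000 − 13/400·(0))/(1+13/400) = 2441/2500 ≈ 0.976400
step 2 [2y] swap r/1=71/4870: DF=(1 − 71/4870·(0.976400))/(1+71/4870) = 2429/2500 ≈ 0.971600
step 3 [3y] zero: DF = P = 9569/10000 ≈ 0.956900
step 4 [4y] zero: DF = P = 4687/5000 ≈ 0.937400
step 5 [5y] swap r/1=769/47654: DF=(1 − 769/47654·(0.976400+0.971600+0.956900+0.937400))/(1+769/47654) = 9231/10000 ≈ 0.923100
step 6 [6y] zero: DF = P = 2187/2500 ≈ 0.874800
step 7 [7y] bond c/1=9/400: DF=(4043423/4000000 − 9/400·(0.976400+0.971600+0.956900+0.937400+0.923100+0.874800))/(1+9/400) = 1729/2000 ≈ 0.864500
step 8 [8y] swap r/1=1795/73252: DF=(1 − 1795/73252·(0.976400+0.971600+0.956900+0.937400+0.923100+0.874800+0.864500))/(1+1795/73252) = 1641/2000 ≈ 0.820500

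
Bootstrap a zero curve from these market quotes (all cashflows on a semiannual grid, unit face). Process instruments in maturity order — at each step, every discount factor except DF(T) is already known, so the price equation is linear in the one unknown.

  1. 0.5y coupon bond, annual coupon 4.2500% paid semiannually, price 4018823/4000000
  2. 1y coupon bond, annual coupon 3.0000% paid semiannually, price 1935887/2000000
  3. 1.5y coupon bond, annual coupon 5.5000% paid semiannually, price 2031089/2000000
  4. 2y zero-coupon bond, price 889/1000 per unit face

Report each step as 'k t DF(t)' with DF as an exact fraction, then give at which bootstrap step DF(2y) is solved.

1 1/2 4919/5000
2 1 9391/10000
3 3/2 9369/10000
4 2 889/1000
DF(2y) is solved at step 4

step 1 [0.5y] bond c/2=17/800: DF=(4018823/4000000 − 17/800·(0))/(1+17/800) = 4919/5000 ≈ 0.983800
step 2 [1y] bond c/2=3/200: DF=(1935887/2000000 − 3/200·(0.983800))/(1+3/200) = 9391/10000 ≈ 0.939100
step 3 [1.5y] bond c/2=11/400: DF=(2031089/2000000 − 11/400·(0.983800+0.939100))/(1+11/400) = 9369/10000 ≈ 0.936900
step 4 [2y] zero: DF = P = 889/1000 ≈ 0.889000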